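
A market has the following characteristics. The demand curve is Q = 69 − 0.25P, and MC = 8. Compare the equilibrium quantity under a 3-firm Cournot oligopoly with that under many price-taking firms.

Inverting demand: P = 276 − 4Q.
With 3 symmetric Cournot firms, each firm's FOC gives 276 − 16q = 8, so q = 16.75, Q = 3·16.75 = 50.25, and P = 75.
Under competition P = MC = 8, so Q = (276 − 8)/4 = 67.

Cournot: Q = 50.25; Competition: Q = 67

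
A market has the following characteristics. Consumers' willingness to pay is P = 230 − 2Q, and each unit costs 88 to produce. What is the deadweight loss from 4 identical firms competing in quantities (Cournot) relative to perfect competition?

Competitive firms price at marginal cost: P = 88, giving Q = 71.
In a 4-firm Cournot equilibrium, symmetry and the first-order condition give q = (230 − 88)/(10) = 14.2. So Q = 56.8 and P = 116.4.
DWL is the triangle between Q = 56.8 and Q = 71: ½·(71 − 56.8)·(116.4 − 88) = 201.64.

DWL = 201.64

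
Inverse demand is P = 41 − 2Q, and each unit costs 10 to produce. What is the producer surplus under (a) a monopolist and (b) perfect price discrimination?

A monopolist chooses Q where MR = MC. MR = 41 − 4Q; setting this equal to 10 gives Q = 7.75 and P = 25.5.
PS = (25.5 − 10)·7.75 = 120.125.
Under first-degree price discrimination the firm charges each unit its demand price and produces up to where P = MC, i.e. Q = 15.5. Consumer surplus is zero; producer surplus equals total surplus.
PS = ½·(41 − 10)·15.5 = 240.25.

Monopoly: PS = 120.125; Perfect PD: PS = 240.25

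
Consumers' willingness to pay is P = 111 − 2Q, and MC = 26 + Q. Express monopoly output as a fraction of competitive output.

Q_m/Q_c = 0.6

The monopolist equates marginal revenue to marginal cost: 111 − 4Q = 26 + Q, so Q = 17. From demand, P = 77.
Competitive equilibrium sets price equal to marginal cost: 111 − 2Q = 26 + Q, so Q = 85/3 and P = 163/3.
Ratio Q_m/Q_c = 17/(85/3) = 0.6.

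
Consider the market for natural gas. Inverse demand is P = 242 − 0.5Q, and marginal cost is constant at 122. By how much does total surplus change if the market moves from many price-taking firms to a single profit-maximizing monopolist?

Total surplus falls by 3600

Perfect competition: P = MC = 122, so 242 − 0.5Q = 122 and Q = 240.
CS = ½·(242 − 122)·240 = 14400; PS = (122 − 122)·240 = 0; TS = 14400.
Monopoly sets MR = MC: 242 − Q = 122 ⇒ Q = 120, P = 242 − 0.5·120 = 182.
CS = ½·(242 − 182)·120 = 3600; PS = (182 − 122)·120 = 7200; TS = 10800.
Change in total surplus: 10800 − 14400 = −3600.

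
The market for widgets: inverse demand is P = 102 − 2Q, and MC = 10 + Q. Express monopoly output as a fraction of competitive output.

The monopolist equates marginal revenue to marginal cost: 102 − 4Q = 10 + Q, so Q = 18.4. From demand, P = 65.2.
Under competition P = MC: 102 − 2Q = 10 + Q ⇒ Q = 92/3, P = 122/3.
Ratio Q_m/Q_c = 18.4/(92/3) = 0.6.

Q_m/Q_c = 0.6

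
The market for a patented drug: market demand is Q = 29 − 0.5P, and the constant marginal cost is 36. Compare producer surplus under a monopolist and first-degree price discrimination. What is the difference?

Inverting demand: P = 58 − 2Q.
The monopolist equates marginal revenue to marginal cost: 58 − 4Q = 36, so Q = 5.5. From demand, P = 47.
PS = (47 − 36)·5.5 = 60.5.
Under first-degree price discrimination the firm charges each unit its demand price and produces up to where P = MC, i.e. Q = 11. Consumer surplus is zero; producer surplus equals total surplus.
PS = ½·(58 − 36)·11 = 121.
Change in producer surplus: 121 − 60.5 = 60.5.

PS rises by 60.5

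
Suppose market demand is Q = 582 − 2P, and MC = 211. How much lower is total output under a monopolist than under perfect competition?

Total output falls by 80

Inverting demand: P = 291 − 0.5Q.
Under competition P = MC = 211, so Q = (291 − 211)/0.5 = 160.
The monopolist equates marginal revenue to marginal cost: 291 − Q = 211, so Q = 80. From demand, P = 251.
Change in total output: 80 − 160 = −80.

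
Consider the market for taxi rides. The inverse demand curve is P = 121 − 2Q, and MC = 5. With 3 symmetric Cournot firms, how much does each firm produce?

Cournot with 3 identical firms: the symmetric best-response condition is 121 − 8q = 5. Each firm produces q = 14.5, total output Q = 43.5, price P = 34.

q_i = 14.5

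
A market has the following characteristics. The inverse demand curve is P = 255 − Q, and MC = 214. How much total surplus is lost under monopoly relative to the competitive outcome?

DWL = 210.125

Under competition P = MC = 214, so Q = (255 − 214)/1 = 41.
A monopolist chooses Q where MR = MC. MR = 255 − 2Q; setting this equal to 214 gives Q = 20.5 and P = 234.5.
DWL is the triangle between Q = 20.5 and Q = 41: ½·(41 − 20.5)·(234.5 − 214) = 210.125.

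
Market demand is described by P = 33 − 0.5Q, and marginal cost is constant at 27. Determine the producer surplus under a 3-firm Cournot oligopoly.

With 3 symmetric Cournot firms, each firm's FOC gives 33 − 2q = 27, so q = 3, Q = 3·3 = 9, and P = 28.5.
PS = (28.5 − 27)·9 = 13.5.

PS = 13.5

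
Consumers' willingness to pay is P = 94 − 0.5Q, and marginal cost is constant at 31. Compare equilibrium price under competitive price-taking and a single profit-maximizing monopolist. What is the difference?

Equilibrium price rises by 31.5

Perfect competition: P = MC = 31, so 94 − 0.5Q = 31 and Q = 126.
Monopoly sets MR = MC: 94 − Q = 31 ⇒ Q = 63, P = 94 − 0.5·63 = 62.5.
Change in equilibrium price: 62.5 − 31 = 31.5.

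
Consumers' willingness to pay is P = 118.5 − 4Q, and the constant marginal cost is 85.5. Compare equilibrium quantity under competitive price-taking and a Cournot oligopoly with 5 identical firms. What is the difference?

Competitive firms price at marginal cost: P = 85.5, giving Q = 8.25.
Cournot with 5 identical firms: the symmetric best-response condition is 118.5 − 24q = 85.5. Each firm produces q = 1.375, total output Q = 6.875, price P = 91.
Change in equilibrium quantity: 6.875 − 8.25 = −1.375.

Q falls by 1.375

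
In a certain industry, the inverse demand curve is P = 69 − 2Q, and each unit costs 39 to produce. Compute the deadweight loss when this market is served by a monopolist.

Under competition P = MC = 39, so Q = (69 − 39)/2 = 15.
Monopoly sets MR = MC: 69 − 4Q = 39 ⇒ Q = 7.5, P = 69 − 2·7.5 = 54.
DWL is the triangle between Q = 7.5 and Q = 15: ½·(15 − 7.5)·(54 − 39) = 56.25.

DWL = 56.25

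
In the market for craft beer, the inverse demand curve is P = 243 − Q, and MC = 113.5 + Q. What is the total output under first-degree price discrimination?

A perfectly discriminating monopolist sells every unit with P(Q) ≥ MC(Q), so output equals the competitive quantity Q = 64.75. Each buyer pays their reservation price, so CS = 0 and the firm captures all surplus.

Q = 64.75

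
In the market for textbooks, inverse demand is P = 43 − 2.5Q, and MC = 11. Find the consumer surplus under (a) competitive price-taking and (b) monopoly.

Under competition P = MC = 11, so Q = (43 − 11)/2.5 = 12.8.
CS = ½·(43 − 11)·12.8 = 204.8.
Monopoly sets MR = MC: 43 − 5Q = 11 ⇒ Q = 6.4, P = 43 − 2.5·6.4 = 27.
CS = ½·(43 − 27)·6.4 = 51.2.

Competition: CS = 204.8; Monopoly: CS = 51.2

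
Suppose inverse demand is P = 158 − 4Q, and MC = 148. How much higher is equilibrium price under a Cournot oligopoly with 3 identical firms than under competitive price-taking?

P rises by 2.5

Competitive firms price at marginal cost: P = 148, giving Q = 2.5.
With 3 symmetric Cournot firms, each firm's FOC gives 158 − 16q = 148, so q = 0.625, Q = 3·0.625 = 1.875, and P = 150.5.
Change in equilibrium price: 150.5 − 148 = 2.5.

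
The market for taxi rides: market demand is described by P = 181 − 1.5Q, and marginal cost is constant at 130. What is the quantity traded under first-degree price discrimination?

Q = 34

A perfectly discriminating monopolist sells every unit with P(Q) ≥ MC(Q), so output equals the competitive quantity Q = 34. Each buyer pays their reservation price, so CS = 0 and the firm captures all surplus.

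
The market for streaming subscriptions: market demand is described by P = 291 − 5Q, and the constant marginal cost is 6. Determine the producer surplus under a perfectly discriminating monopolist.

PS = 8122.5

A perfectly discriminating monopolist sells every unit with P(Q) ≥ MC(Q), so output equals the competitive quantity Q = 57. Each buyer pays their reservation price, so CS = 0 and the firm captures all surplus.
PS = ½·(291 − 6)·57 = 8122.5.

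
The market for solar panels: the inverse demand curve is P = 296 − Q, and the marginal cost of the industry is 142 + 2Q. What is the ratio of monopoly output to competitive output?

Q_m/Q_c = 0.75

Monopoly sets MR = MC: 296 − 2Q = 142 + 2Q ⇒ Q = 38.5, P = 296 − 38.5 = 257.5.
Competitive equilibrium sets price equal to marginal cost: 296 − Q = 142 + 2Q, so Q = 154/3 and P = 734/3.
Ratio Q_m/Q_c = 38.5/(154/3) = 0.75.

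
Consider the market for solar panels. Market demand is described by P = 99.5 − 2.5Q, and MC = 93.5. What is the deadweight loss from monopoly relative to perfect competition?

Perfect competition: P = MC = 93.5, so 99.5 − 2.5Q = 93.5 and Q = 2.4.
A monopolist chooses Q where MR = MC. MR = 99.5 − 5Q; setting this equal to 93.5 gives Q = 1.2 and P = 96.5.
DWL is the triangle between Q = 1.2 and Q = 2.4: ½·(2.4 − 1.2)·(96.5 − 93.5) = 1.8.

DWL = 1.8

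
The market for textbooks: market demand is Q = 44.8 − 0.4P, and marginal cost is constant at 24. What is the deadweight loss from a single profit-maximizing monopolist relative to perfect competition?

DWL = 387.2

Inverting demand: P = 112 − 2.5Q.
Competitive firms price at marginal cost: P = 24, giving Q = 35.2.
The monopolist equates marginal revenue to marginal cost: 112 − 5Q = 24, so Q = 17.6. From demand, P = 68.
DWL is the triangle between Q = 17.6 and Q = 35.2: ½·(35.2 − 17.6)·(68 − 24) = 387.2.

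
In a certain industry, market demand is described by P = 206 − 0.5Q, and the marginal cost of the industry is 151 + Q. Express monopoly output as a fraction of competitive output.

Q_m/Q_c = 0.75

A monopolist chooses Q where MR = MC. MR = 206 − Q; setting this equal to 151 + Q gives Q = 27.5 and P = 192.25.
Under competition P = MC: 206 − 0.5Q = 151 + Q ⇒ Q = 110/3, P = 563/3.
Ratio Q_m/Q_c = 27.5/(110/3) = 0.75.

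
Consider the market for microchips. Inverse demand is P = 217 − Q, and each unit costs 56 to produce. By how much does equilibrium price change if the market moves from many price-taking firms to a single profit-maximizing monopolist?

Equilibrium price rises by 80.5

Perfect competition: P = MC = 56, so 217 − Q = 56 and Q = 161.
A monopolist chooses Q where MR = MC. MR = 217 − 2Q; setting this equal to 56 gives Q = 80.5 and P = 136.5.
Change in equilibrium price: 136.5 − 56 = 80.5.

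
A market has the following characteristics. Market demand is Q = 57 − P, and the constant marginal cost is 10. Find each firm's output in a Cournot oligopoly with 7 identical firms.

Inverting demand: P = 57 − Q.
Cournot with 7 identical firms: the symmetric best-response condition is 57 − 8q = 10. Each firm produces q = 5.875, total output Q = 41.125, price P = 15.875.

q_i = 5.875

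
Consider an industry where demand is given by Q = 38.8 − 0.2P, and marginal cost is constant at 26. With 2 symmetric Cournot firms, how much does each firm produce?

q_i = 11.2

Inverting demand: P = 194 − 5Q.
Cournot with 2 identical firms: the symmetric best-response condition is 194 − 15q = 26. Each firm produces q = 11.2, total output Q = 22.4, price P = 82.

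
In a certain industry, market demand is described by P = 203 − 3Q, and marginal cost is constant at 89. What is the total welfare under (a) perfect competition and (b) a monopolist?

Competition: TS = 2166; Monopoly: TS = 1624.5

Perfect competition: P = MC = 89, so 203 − 3Q = 89 and Q = 38.
CS = ½·(203 − 89)·38 = 2166; PS = (89 − 89)·38 = 0; TS = 2166.
Monopoly sets MR = MC: 203 − 6Q = 89 ⇒ Q = 19, P = 203 − 3·19 = 146.
CS = ½·(203 − 146)·19 = 541.5; PS = (146 − 89)·19 = 1083; TS = 1624.5.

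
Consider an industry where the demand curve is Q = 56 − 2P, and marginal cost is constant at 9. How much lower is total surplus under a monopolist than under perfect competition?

TS falls by 90.25

Inverting demand: P = 28 − 0.5Q.
Perfect competition: P = MC = 9, so 28 − 0.5Q = 9 and Q = 38.
CS = ½·(28 − 9)·38 = 361; PS = (9 − 9)·38 = 0; TS = 361.
Monopoly sets MR = MC: 28 − Q = 9 ⇒ Q = 19, P = 28 − 0.5·19 = 18.5.
CS = ½·(28 − 18.5)·19 = 90.25; PS = (18.5 − 9)·19 = 180.5; TS = 270.75.
Change in total surplus: 270.75 − 361 = −90.25.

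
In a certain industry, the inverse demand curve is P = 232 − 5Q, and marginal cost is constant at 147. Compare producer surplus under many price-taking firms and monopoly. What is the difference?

Producer surplus rises by 361.25

Under competition P = MC = 147, so Q = (232 − 147)/5 = 17.
PS = (147 − 147)·17 = 0.
Monopoly sets MR = MC: 232 − 10Q = 147 ⇒ Q = 8.5, P = 232 − 5·8.5 = 189.5.
PS = (189.5 − 147)·8.5 = 361.25.
Change in producer surplus: 361.25 − 0 = 361.25.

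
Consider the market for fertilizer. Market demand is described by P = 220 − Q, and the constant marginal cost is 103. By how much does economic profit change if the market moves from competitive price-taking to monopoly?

π rises by 3422.25

Competitive firms price at marginal cost: P = 103, giving Q = 117.
Profit = (103 − 103)·117 = 0.
The monopolist equates marginal revenue to marginal cost: 220 − 2Q = 103, so Q = 58.5. From demand, P = 161.5.
Profit = (161.5 − 103)·58.5 = 3422.25.
Change in economic profit: 3422.25 − 0 = 3422.25.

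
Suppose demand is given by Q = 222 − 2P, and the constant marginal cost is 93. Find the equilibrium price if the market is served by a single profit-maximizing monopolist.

P = 102

Inverting demand: P = 111 − 0.5Q.
Monopoly sets MR = MC: 111 − Q = 93 ⇒ Q = 18, P = 111 − 0.5·18 = 102.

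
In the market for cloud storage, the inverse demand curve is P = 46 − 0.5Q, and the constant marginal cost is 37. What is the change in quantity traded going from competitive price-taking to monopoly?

Under competition P = MC = 37, so Q = (46 − 37)/0.5 = 18.
Monopoly sets MR = MC: 46 − Q = 37 ⇒ Q = 9, P = 46 − 0.5·9 = 41.5.
Change in quantity traded: 9 − 18 = −9.

Q falls by 9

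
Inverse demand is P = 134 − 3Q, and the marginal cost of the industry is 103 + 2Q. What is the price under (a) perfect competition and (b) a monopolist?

Competitive equilibrium sets price equal to marginal cost: 134 − 3Q = 103 + 2Q, so Q = 6.2 and P = 115.4.
Monopoly sets MR = MC: 134 − 6Q = 103 + 2Q ⇒ Q = 3.875, P = 134 − 3·3.875 = 122.375.

Competition: P = 115.4; Monopoly: P = 122.375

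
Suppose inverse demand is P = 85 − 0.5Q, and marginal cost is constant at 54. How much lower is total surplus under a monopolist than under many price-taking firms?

Total surplus falls by 240.25

Under competition P = MC = 54, so Q = (85 − 54)/0.5 = 62.
CS = ½·(85 − 54)·62 = 961; PS = (54 − 54)·62 = 0; TS = 961.
Monopoly sets MR = MC: 85 − Q = 54 ⇒ Q = 31, P = 85 − 0.5·31 = 69.5.
CS = ½·(85 − 69.5)·31 = 240.25; PS = (69.5 − 54)·31 = 480.5; TS = 720.75.
Change in total surplus: 720.75 − 961 = −240.25.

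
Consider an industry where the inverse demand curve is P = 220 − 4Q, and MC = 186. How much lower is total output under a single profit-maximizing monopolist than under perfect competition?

Under competition P = MC = 186, so Q = (220 − 186)/4 = 8.5.
Monopoly sets MR = MC: 220 − 8Q = 186 ⇒ Q = 4.25, P = 220 − 4·4.25 = 203.
Change in total output: 4.25 − 8.5 = −4.25.

Q falls by 4.25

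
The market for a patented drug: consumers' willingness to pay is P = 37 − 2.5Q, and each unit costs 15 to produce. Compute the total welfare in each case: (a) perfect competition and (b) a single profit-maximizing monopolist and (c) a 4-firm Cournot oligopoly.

Under competition P = MC = 15, so Q = (37 − 15)/2.5 = 8.8.
CS = ½·(37 − 15)·8.8 = 96.8; PS = (15 − 15)·8.8 = 0; TS = 96.8.
A monopolist chooses Q where MR = MC. MR = 37 − 5Q; setting this equal to 15 gives Q = 4.4 and P = 26.
CS = ½·(37 − 26)·4.4 = 24.2; PS = (26 − 15)·4.4 = 48.4; TS = 72.6.
With 4 symmetric Cournot firms, each firm's FOC gives 37 − 12.5q = 15, so q = 1.76, Q = 4·1.76 = 7.04, and P = 19.4.
CS = ½·(37 − 19.4)·7.04 = 61.952; PS = (19.4 − 15)·7.04 = 30.976; TS = 92.928.

Competition: TS = 96.8; Monopoly: TS = 72.6; Cournot: TS = 92.928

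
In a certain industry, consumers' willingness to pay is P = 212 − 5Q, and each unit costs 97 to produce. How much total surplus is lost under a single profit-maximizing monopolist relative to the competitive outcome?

DWL = 330.625

Under competition P = MC = 97, so Q = (212 − 97)/5 = 23.
Monopoly sets MR = MC: 212 − 10Q = 97 ⇒ Q = 11.5, P = 212 − 5·11.5 = 154.5.
DWL is the triangle between Q = 11.5 and Q = 23: ½·(23 − 11.5)·(154.5 − 97) = 330.625.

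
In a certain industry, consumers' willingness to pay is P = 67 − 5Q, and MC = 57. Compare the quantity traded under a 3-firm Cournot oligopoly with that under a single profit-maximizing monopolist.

In a 3-firm Cournot equilibrium, symmetry and the first-order condition give q = (67 − 57)/(20) = 0.5. So Q = 1.5 and P = 59.5.
Monopoly sets MR = MC: 67 − 10Q = 57 ⇒ Q = 1, P = 67 − 5·1 = 62.

Cournot: Q = 1.5; Monopoly: Q = 1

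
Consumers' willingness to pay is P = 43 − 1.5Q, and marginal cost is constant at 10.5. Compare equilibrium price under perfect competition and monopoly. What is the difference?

P rises by 16.25

Competitive firms price at marginal cost: P = 10.5, giving Q = 65/3.
The monopolist equates marginal revenue to marginal cost: 43 − 3Q = 10.5, so Q = 65/6. From demand, P = 26.75.
Change in equilibrium price: 26.75 − 10.5 = 16.25.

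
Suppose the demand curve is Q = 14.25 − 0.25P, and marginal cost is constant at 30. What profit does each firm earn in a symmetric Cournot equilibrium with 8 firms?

π_i = 2.25

Inverting demand: P = 57 − 4Q.
In a 8-firm Cournot equilibrium, symmetry and the first-order condition give q = (57 − 30)/(36) = 0.75. So Q = 6 and P = 33.
Each firm's profit = (33 − 30)·0.75 = 2.25.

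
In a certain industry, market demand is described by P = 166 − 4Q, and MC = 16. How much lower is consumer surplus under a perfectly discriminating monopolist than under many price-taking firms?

Consumer surplus falls by 2812.5

Competitive firms price at marginal cost: P = 16, giving Q = 37.5.
CS = ½·(166 − 16)·37.5 = 2812.5.
Under first-degree price discrimination the firm charges each unit its demand price and produces up to where P = MC, i.e. Q = 37.5. Consumer surplus is zero; producer surplus equals total surplus.
CS = 0.
Change in consumer surplus: 0 − 2812.5 = −2812.5.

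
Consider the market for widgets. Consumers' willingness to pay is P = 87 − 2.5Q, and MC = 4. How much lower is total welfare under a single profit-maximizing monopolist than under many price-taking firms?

TS falls by 344.45

Perfect competition: P = MC = 4, so 87 − 2.5Q = 4 and Q = 33.2.
CS = ½·(87 − 4)·33.2 = 1377.8; PS = (4 − 4)·33.2 = 0; TS = 1377.8.
The monopolist equates marginal revenue to marginal cost: 87 − 5Q = 4, so Q = 16.6. From demand, P = 45.5.
CS = ½·(87 − 45.5)·16.6 = 344.45; PS = (45.5 − 4)·16.6 = 688.9; TS = 1033.35.
Change in total welfare: 1033.35 − 1377.8 = −344.45.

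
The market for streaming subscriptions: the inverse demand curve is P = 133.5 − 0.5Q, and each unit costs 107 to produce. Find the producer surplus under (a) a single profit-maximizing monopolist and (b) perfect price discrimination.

Monopoly sets MR = MC: 133.5 − Q = 107 ⇒ Q = 26.5, P = 133.5 − 0.5·26.5 = 120.25.
PS = (120.25 − 107)·26.5 = 351.125.
A perfectly discriminating monopolist sells every unit with P(Q) ≥ MC(Q), so output equals the competitive quantity Q = 53. Each buyer pays their reservation price, so CS = 0 and the firm captures all surplus.
PS = ½·(133.5 − 107)·53 = 702.25.

Monopoly: PS = 351.125; Perfect PD: PS = 702.25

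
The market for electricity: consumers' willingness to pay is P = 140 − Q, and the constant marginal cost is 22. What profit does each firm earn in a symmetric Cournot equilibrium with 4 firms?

π_i = 556.96

Cournot with 4 identical firms: the symmetric best-response condition is 140 − 5q = 22. Each firm produces q = 23.6, total output Q = 94.4, price P = 45.6.
Each firm's profit = (45.6 − 22)·23.6 = 556.96.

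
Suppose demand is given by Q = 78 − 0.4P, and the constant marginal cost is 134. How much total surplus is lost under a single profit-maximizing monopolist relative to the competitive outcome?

Inverting demand: P = 195 − 2.5Q.
Competitive firms price at marginal cost: P = 134, giving Q = 24.4.
The monopolist equates marginal revenue to marginal cost: 195 − 5Q = 134, so Q = 12.2. From demand, P = 164.5.
DWL is the triangle between Q = 12.2 and Q = 24.4: ½·(24.4 − 12.2)·(164.5 − 134) = 186.05.

DWL = 186.05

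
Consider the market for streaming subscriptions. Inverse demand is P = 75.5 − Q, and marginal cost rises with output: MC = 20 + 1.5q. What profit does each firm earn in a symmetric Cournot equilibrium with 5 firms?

π_i = 95.83

Cournot with 5 identical firms: the symmetric best-response condition is 75.5 − 6q = 20 + 1.5q. Each firm produces q = 7.4, total output Q = 37, price P = 38.5.
Each firm's profit = 38.5·7.4 − (20·7.4 + ½·1.5·7.4²) = 95.83.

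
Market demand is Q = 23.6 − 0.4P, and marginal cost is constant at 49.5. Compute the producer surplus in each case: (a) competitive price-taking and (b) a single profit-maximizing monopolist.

Competition: PS = 0; Monopoly: PS = 9.025

Inverting demand: P = 59 − 2.5Q.
Competitive firms price at marginal cost: P = 49.5, giving Q = 3.8.
PS = (49.5 − 49.5)·3.8 = 0.
Monopoly sets MR = MC: 59 − 5Q = 49.5 ⇒ Q = 1.9, P = 59 − 2.5·1.9 = 54.25.
PS = (54.25 − 49.5)·1.9 = 9.025.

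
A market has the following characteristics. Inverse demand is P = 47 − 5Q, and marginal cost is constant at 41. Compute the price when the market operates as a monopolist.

P = 44

Monopoly sets MR = MC: 47 − 10Q = 41 ⇒ Q = 0.6, P = 47 − 5·0.6 = 44.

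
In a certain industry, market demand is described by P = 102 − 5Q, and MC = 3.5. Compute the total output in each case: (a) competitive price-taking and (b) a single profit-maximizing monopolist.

Competition: Q = 19.7; Monopoly: Q = 9.85

Perfect competition: P = MC = 3.5, so 102 − 5Q = 3.5 and Q = 19.7.
The monopolist equates marginal revenue to marginal cost: 102 − 10Q = 3.5, so Q = 9.85. From demand, P = 52.75.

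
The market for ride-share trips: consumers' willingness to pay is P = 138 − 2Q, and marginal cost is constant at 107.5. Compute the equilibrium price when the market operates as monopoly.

A monopolist chooses Q where MR = MC. MR = 138 − 4Q; setting this equal to 107.5 gives Q = 7.625 and P = 122.75.

P = 122.75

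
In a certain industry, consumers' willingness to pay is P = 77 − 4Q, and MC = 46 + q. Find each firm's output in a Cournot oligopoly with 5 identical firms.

q_i = 1.24

With 5 symmetric Cournot firms, each firm's FOC gives 77 − 24q = 46 + q, so q = 1.24, Q = 5·1.24 = 6.2, and P = 52.2.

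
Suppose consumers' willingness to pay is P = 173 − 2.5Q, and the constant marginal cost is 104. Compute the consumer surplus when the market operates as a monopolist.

CS = 238.05

The monopolist equates marginal revenue to marginal cost: 173 − 5Q = 104, so Q = 13.8. From demand, P = 138.5.
CS = ½·(173 − 138.5)·13.8 = 238.05.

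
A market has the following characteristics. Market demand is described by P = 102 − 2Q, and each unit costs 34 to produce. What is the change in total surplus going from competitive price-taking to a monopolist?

TS falls by 289

Competitive firms price at marginal cost: P = 34, giving Q = 34.
CS = ½·(102 − 34)·34 = 1156; PS = (34 − 34)·34 = 0; TS = 1156.
The monopolist equates marginal revenue to marginal cost: 102 − 4Q = 34, so Q = 17. From demand, P = 68.
CS = ½·(102 − 68)·17 = 289; PS = (68 − 34)·17 = 578; TS = 867.
Change in total surplus: 867 − 1156 = −289.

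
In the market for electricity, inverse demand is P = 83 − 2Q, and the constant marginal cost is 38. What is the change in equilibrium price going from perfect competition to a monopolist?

Under competition P = MC = 38, so Q = (83 − 38)/2 = 22.5.
The monopolist equates marginal revenue to marginal cost: 83 − 4Q = 38, so Q = 11.25. From demand, P = 60.5.
Change in equilibrium price: 60.5 − 38 = 22.5.

Equilibrium price rises by 22.5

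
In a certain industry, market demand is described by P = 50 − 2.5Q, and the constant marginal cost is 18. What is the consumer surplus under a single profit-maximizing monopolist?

CS = 51.2

A monopolist chooses Q where MR = MC. MR = 50 − 5Q; setting this equal to 18 gives Q = 6.4 and P = 34.
CS = ½·(50 − 34)·6.4 = 51.2.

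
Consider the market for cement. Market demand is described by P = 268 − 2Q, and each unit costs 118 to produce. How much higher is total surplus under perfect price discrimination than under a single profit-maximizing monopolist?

TS rises by 1406.25

Monopoly sets MR = MC: 268 − 4Q = 118 ⇒ Q = 37.5, P = 268 − 2·37.5 = 193.
CS = ½·(268 − 193)·37.5 = 1406.25; PS = (193 − 118)·37.5 = 2812.5; TS = 4218.75.
A perfectly discriminating monopolist sells every unit with P(Q) ≥ MC(Q), so output equals the competitive quantity Q = 75. Each buyer pays their reservation price, so CS = 0 and the firm captures all surplus.
TS = 5625 (equal to competitive TS).
Change in total surplus: 5625 − 4218.75 = 1406.25.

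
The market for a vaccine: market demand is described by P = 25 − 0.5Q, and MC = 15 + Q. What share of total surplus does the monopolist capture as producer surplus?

PS/TS = 0.8

The monopolist equates marginal revenue to marginal cost: 25 − Q = 15 + Q, so Q = 5. From demand, P = 22.5.
CS = ½·(25 − 22.5)·5 = 6.25.
PS = P·Q − VC(Q) = 22.5·5 − (15·5 + ½·1·5²) = 25.
Share captured = PS/TS = 25/31.25 = 0.8.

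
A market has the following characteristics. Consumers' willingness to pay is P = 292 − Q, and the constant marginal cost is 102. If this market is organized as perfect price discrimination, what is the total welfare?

TS = 18050

A perfectly discriminating monopolist sells every unit with P(Q) ≥ MC(Q), so output equals the competitive quantity Q = 190. Each buyer pays their reservation price, so CS = 0 and the firm captures all surplus.
TS = 18050 (equal to competitive TS).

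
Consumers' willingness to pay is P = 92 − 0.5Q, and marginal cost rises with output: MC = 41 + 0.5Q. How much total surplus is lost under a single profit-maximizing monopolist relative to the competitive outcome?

DWL = 144.5

Competitive equilibrium sets price equal to marginal cost: 92 − 0.5Q = 41 + 0.5Q, so Q = 51 and P = 66.5.
A monopolist chooses Q where MR = MC. MR = 92 − Q; setting this equal to 41 + 0.5Q gives Q = 34 and P = 75.
CS = ½·(92 − 66.5)·51 = 650.25; PS = (66.5·51 − 41·51 − ½·0.5·51²) = 650.25; TS = 1300.5.
CS = ½·(92 − 75)·34 = 289; PS = (75·34 − 41·34 − ½·0.5·34²) = 867; TS = 1156.
DWL = 1300.5 − 1156 = 144.5.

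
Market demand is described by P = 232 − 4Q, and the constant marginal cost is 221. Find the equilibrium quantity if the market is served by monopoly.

Q = 1.375

A monopolist chooses Q where MR = MC. MR = 232 − 8Q; setting this equal to 221 gives Q = 1.375 and P = 226.5.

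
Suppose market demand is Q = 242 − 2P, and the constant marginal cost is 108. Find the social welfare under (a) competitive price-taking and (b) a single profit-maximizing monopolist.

Competition: TS = 169; Monopoly: TS = 126.75

Inverting demand: P = 121 − 0.5Q.
Perfect competition: P = MC = 108, so 121 − 0.5Q = 108 and Q = 26.
CS = ½·(121 − 108)·26 = 169; PS = (108 − 108)·26 = 0; TS = 169.
The monopolist equates marginal revenue to marginal cost: 121 − Q = 108, so Q = 13. From demand, P = 114.5.
CS = ½·(121 − 114.5)·13 = 42.25; PS = (114.5 − 108)·13 = 84.5; TS = 126.75.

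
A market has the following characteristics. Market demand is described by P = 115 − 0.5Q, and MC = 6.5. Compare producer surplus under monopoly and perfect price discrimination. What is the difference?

Producer surplus rises by 5886.125

A monopolist chooses Q where MR = MC. MR = 115 − Q; setting this equal to 6.5 gives Q = 108.5 and P = 60.75.
PS = (60.75 − 6.5)·108.5 = 5886.125.
A perfectly discriminating monopolist sells every unit with P(Q) ≥ MC(Q), so output equals the competitive quantity Q = 217. Each buyer pays their reservation price, so CS = 0 and the firm captures all surplus.
PS = ½·(115 − 6.5)·217 = 11772.25.
Change in producer surplus: 11772.25 − 5886.125 = 5886.125.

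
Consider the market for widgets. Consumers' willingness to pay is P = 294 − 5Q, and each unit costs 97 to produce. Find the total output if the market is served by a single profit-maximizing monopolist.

A monopolist chooses Q where MR = MC. MR = 294 − 10Q; setting this equal to 97 gives Q = 19.7 and P = 195.5.

Q = 19.7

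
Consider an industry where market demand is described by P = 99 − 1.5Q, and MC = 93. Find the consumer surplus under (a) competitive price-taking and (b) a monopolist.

Competition: CS = 12; Monopoly: CS = 3

Perfect competition: P = MC = 93, so 99 − 1.5Q = 93 and Q = 4.
CS = ½·(99 − 93)·4 = 12.
The monopolist equates marginal revenue to marginal cost: 99 − 3Q = 93, so Q = 2. From demand, P = 96.
CS = ½·(99 − 96)·2 = 3.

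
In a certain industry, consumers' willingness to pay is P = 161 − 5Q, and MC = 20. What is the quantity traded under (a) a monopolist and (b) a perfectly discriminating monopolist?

Monopoly: Q = 14.1; Perfect PD: Q = 28.2

Monopoly sets MR = MC: 161 − 10Q = 20 ⇒ Q = 14.1, P = 161 − 5·14.1 = 90.5.
A perfectly discriminating monopolist sells every unit with P(Q) ≥ MC(Q), so output equals the competitive quantity Q = 28.2. Each buyer pays their reservation price, so CS = 0 and the firm captures all surplus.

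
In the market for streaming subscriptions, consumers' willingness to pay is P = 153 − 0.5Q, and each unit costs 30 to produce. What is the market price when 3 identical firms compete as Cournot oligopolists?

In a 3-firm Cournot equilibrium, symmetry and the first-order condition give q = (153 − 30)/(2) = 61.5. So Q = 184.5 and P = 60.75.

P = 60.75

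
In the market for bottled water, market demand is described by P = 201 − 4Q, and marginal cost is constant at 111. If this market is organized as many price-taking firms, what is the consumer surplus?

CS = 1012.5

Perfect competition: P = MC = 111, so 201 − 4Q = 111 and Q = 22.5.
CS = ½·(201 − 111)·22.5 = 1012.5.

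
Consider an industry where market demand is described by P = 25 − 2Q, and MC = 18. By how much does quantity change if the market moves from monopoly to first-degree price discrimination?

Quantity rises by 1.75

Monopoly sets MR = MC: 25 − 4Q = 18 ⇒ Q = 1.75, P = 25 − 2·1.75 = 21.5.
Under first-degree price discrimination the firm charges each unit its demand price and produces up to where P = MC, i.e. Q = 3.5. Consumer surplus is zero; producer surplus equals total surplus.
Change in quantity: 3.5 − 1.75 = 1.75.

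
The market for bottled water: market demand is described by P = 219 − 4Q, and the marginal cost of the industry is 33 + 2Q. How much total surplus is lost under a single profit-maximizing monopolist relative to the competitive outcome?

Under competition P = MC: 219 − 4Q = 33 + 2Q ⇒ Q = 31, P = 95.
Monopoly sets MR = MC: 219 − 8Q = 33 + 2Q ⇒ Q = 18.6, P = 219 − 4·18.6 = 144.6.
CS = ½·(219 − 95)·31 = 1922; PS = (95·31 − 33·31 − ½·2·31²) = 961; TS = 2883.
CS = ½·(219 − 144.6)·18.6 = 691.92; PS = (144.6·18.6 − 33·18.6 − ½·2·18.6²) = 1729.8; TS = 2421.72.
DWL = 2883 − 2421.72 = 461.28.

DWL = 461.28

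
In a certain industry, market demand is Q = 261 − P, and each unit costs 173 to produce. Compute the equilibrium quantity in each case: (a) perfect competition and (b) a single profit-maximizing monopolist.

Inverting demand: P = 261 − Q.
Under competition P = MC = 173, so Q = (261 − 173)/1 = 88.
A monopolist chooses Q where MR = MC. MR = 261 − 2Q; setting this equal to 173 gives Q = 44 and P = 217.

Competition: Q = 88; Monopoly: Q = 44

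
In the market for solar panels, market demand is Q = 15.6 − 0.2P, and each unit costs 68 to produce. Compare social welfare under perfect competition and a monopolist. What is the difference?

Social welfare falls by 2.5

Inverting demand: P = 78 − 5Q.
Competitive firms price at marginal cost: P = 68, giving Q = 2.
CS = ½·(78 − 68)·2 = 10; PS = (68 − 68)·2 = 0; TS = 10.
A monopolist chooses Q where MR = MC. MR = 78 − 10Q; setting this equal to 68 gives Q = 1 and P = 73.
CS = ½·(78 − 73)·1 = 2.5; PS = (73 − 68)·1 = 5; TS = 7.5.
Change in social welfare: 7.5 − 10 = −2.5.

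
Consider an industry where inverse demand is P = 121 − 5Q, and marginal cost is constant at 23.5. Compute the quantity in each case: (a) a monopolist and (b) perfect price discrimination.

A monopolist chooses Q where MR = MC. MR = 121 − 10Q; setting this equal to 23.5 gives Q = 9.75 and P = 72.25.
Under first-degree price discrimination the firm charges each unit its demand price and produces up to where P = MC, i.e. Q = 19.5. Consumer surplus is zero; producer surplus equals total surplus.

Monopoly: Q = 9.75; Perfect PD: Q = 19.5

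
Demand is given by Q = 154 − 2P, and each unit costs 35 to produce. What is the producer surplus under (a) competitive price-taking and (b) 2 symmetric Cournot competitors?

Competition: PS = 0; Cournot: PS = 784

Inverting demand: P = 77 − 0.5Q.
Competitive firms price at marginal cost: P = 35, giving Q = 84.
PS = (35 − 35)·84 = 0.
In a 2-firm Cournot equilibrium, symmetry and the first-order condition give q = (77 − 35)/(1.5) = 28. So Q = 56 and P = 49.
PS = (49 − 35)·56 = 784.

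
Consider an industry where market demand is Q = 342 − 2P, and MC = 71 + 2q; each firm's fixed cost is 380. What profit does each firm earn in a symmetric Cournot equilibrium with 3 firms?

Inverting demand: P = 171 − 0.5Q.
With 3 symmetric Cournot firms, each firm's FOC gives 171 − 2q = 71 + 2q, so q = 25, Q = 3·25 = 75, and P = 133.5.
Each firm's profit = 133.5·25 − (71·25 + ½·2·25²) − 380 = 557.5.

π_i = 557.5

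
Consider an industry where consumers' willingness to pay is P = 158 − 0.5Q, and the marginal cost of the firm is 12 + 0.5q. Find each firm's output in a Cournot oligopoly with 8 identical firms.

q_i = 29.2

Cournot with 8 identical firms: the symmetric best-response condition is 158 − 4.5q = 12 + 0.5q. Each firm produces q = 29.2, total output Q = 233.6, price P = 41.2.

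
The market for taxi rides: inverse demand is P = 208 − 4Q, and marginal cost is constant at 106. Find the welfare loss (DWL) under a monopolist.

Perfect competition: P = MC = 106, so 208 − 4Q = 106 and Q = 25.5.
Monopoly sets MR = MC: 208 − 8Q = 106 ⇒ Q = 12.75, P = 208 − 4·12.75 = 157.
DWL is the triangle between Q = 12.75 and Q = 25.5: ½·(25.5 − 12.75)·(157 − 106) = 325.125.

DWL = 325.125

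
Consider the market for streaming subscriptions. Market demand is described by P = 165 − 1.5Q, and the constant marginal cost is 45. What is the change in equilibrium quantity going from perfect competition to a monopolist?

Equilibrium quantity falls by 40

Under competition P = MC = 45, so Q = (165 − 45)/1.5 = 80.
The monopolist equates marginal revenue to marginal cost: 165 − 3Q = 45, so Q = 40. From demand, P = 105.
Change in equilibrium quantity: 40 − 80 = −40.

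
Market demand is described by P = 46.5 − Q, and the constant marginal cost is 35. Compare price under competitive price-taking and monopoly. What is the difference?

P rises by 5.75

Perfect competition: P = MC = 35, so 46.5 − Q = 35 and Q = 11.5.
The monopolist equates marginal revenue to marginal cost: 46.5 − 2Q = 35, so Q = 5.75. From demand, P = 40.75.
Change in price: 40.75 − 35 = 5.75.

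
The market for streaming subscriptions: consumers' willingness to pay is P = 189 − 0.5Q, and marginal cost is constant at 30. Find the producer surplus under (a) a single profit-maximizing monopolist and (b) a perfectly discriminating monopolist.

A monopolist chooses Q where MR = MC. MR = 189 − Q; setting this equal to 30 gives Q = 159 and P = 109.5.
PS = (109.5 − 30)·159 = 12640.5.
A perfectly discriminating monopolist sells every unit with P(Q) ≥ MC(Q), so output equals the competitive quantity Q = 318. Each buyer pays their reservation price, so CS = 0 and the firm captures all surplus.
PS = ½·(189 − 30)·318 = 25281.

Monopoly: PS = 12640.5; Perfect PD: PS = 25281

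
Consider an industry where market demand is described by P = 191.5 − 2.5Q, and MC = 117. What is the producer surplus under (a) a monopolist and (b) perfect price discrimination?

Monopoly: PS = 555.025; Perfect PD: PS = 1110.05

A monopolist chooses Q where MR = MC. MR = 191.5 − 5Q; setting this equal to 117 gives Q = 14.9 and P = 154.25.
PS = (154.25 − 117)·14.9 = 555.025.
Under first-degree price discrimination the firm charges each unit its demand price and produces up to where P = MC, i.e. Q = 29.8. Consumer surplus is zero; producer surplus equals total surplus.
PS = ½·(191.5 − 117)·29.8 = 1110.05.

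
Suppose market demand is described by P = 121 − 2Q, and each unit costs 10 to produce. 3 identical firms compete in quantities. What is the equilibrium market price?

P = 37.75

Cournot with 3 identical firms: the symmetric best-response condition is 121 − 8q = 10. Each firm produces q = 13.875, total output Q = 41.625, price P = 37.75.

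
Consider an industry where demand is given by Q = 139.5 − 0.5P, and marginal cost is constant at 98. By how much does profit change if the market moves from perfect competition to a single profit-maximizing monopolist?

Inverting demand: P = 279 − 2Q.
Competitive firms price at marginal cost: P = 98, giving Q = 90.5.
Profit = (98 − 98)·90.5 = 0.
The monopolist equates marginal revenue to marginal cost: 279 − 4Q = 98, so Q = 45.25. From demand, P = 188.5.
Profit = (188.5 − 98)·45.25 = 4095.125.
Change in profit: 4095.125 − 0 = 4095.125.

π rises by 4095.125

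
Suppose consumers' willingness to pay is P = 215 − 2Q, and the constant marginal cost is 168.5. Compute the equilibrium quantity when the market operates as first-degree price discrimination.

Q = 23.25

Under first-degree price discrimination the firm charges each unit its demand price and produces up to where P = MC, i.e. Q = 23.25. Consumer surplus is zero; producer surplus equals total surplus.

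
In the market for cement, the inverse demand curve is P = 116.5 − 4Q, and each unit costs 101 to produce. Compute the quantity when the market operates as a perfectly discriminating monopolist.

Q = 3.875

Under first-degree price discrimination the firm charges each unit its demand price and produces up to where P = MC, i.e. Q = 3.875. Consumer surplus is zero; producer surplus equals total surplus.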